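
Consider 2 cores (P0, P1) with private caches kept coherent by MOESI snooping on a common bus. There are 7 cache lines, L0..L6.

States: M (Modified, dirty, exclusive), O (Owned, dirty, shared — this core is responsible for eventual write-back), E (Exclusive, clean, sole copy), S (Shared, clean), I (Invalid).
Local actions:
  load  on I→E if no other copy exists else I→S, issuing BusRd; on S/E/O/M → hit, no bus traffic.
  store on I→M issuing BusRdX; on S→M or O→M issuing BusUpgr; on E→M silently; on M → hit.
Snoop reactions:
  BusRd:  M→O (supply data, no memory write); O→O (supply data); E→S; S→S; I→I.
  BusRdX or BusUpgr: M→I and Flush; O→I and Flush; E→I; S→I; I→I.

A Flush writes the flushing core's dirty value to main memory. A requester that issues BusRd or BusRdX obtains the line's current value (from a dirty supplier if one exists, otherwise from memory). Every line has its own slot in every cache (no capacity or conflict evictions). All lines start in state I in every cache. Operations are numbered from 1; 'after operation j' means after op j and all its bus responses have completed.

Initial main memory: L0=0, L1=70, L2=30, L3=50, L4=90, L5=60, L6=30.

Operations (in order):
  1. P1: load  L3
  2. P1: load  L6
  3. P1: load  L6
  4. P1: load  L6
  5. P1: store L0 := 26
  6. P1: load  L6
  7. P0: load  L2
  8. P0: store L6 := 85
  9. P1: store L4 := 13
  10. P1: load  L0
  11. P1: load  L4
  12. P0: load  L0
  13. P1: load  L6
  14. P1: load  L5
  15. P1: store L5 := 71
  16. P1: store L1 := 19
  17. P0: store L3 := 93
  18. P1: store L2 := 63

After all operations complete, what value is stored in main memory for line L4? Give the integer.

  op1 P1: load  L3 → I/E on L3; bus BusRd; mem=50
  op2 P1: load  L6 → I/E on L6; bus BusRd; mem=30
  op3 P1: load  L6 → I/E on L6; bus (none); mem=30
  op4 P1: load  L6 → I/E on L6; bus (none); mem=30
  op5 P1: store L0 := 26 → I/M on L0; bus BusRdX; mem=0
  op6 P1: load  L6 → I/E on L6; bus (none); mem=30
  op7 P0: load  L2 → E/I on L2; bus BusRd; mem=30
  op8 P0: store L6 := 85 → M/I on L6; bus BusRdX; mem=30
  op9 P1: store L4 := 13 → I/M on L4; bus BusRdX; mem=90
  op10 P1: load  L0 → I/M on L0; bus (none); mem=0
  op11 P1: load  L4 → I/M on L4; bus (none); mem=90
  op12 P0: load  L0 → S/O on L0; bus BusRd; mem=0
  op13 P1: load  L6 → O/S on L6; bus BusRd; mem=30
  op14 P1: load  L5 → I/E on L5; bus BusRd; mem=60
  op15 P1: store L5 := 71 → I/M on L5; bus (none); mem=60
  op16 P1: store L1 := 19 → I/M on L1; bus BusRdX; mem=70
  op17 P0: store L3 := 93 → M/I on L3; bus BusRdX; mem=50
  op18 P1: store L2 := 63 → I/M on L2; bus BusRdX; mem=30

memory[L4] = 90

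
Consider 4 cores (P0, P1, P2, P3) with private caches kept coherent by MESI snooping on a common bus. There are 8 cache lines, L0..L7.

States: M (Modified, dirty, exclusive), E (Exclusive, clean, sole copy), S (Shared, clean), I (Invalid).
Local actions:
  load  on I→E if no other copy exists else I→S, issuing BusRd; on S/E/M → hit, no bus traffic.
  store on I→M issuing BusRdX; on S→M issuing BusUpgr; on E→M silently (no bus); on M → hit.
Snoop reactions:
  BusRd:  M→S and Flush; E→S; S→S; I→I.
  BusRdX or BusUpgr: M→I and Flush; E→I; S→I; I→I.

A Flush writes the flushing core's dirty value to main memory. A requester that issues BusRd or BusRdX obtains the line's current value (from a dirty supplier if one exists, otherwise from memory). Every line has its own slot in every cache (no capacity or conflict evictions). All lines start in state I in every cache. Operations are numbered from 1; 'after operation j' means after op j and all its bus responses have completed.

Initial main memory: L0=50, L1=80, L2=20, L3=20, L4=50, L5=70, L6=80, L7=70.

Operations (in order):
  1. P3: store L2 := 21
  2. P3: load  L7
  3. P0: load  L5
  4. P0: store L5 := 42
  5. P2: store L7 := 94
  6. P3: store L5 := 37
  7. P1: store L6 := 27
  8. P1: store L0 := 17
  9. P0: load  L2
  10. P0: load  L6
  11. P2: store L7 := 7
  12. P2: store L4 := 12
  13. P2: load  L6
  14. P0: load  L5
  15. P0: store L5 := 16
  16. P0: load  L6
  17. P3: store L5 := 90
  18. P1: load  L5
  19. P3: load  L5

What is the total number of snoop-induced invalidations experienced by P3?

1. P3: store L2 := 21  bus=[BusRdX]  L2: P0=I P1=I P2=I P3=M  mem[L2]=20
2. P3: load  L7  bus=[BusRd]  L7: P0=I P1=I P2=I P3=E  mem[L7]=70
3. P0: load  L5  bus=[BusRd]  L5: P0=E P1=I P2=I P3=I  mem[L5]=70
4. P0: store L5 := 42  bus=[-]  L5: P0=M P1=I P2=I P3=I  mem[L5]=70
5. P2: store L7 := 94  bus=[BusRdX]  L7: P0=I P1=I P2=M P3=I  mem[L7]=70
6. P3: store L5 := 37  bus=[BusRdX,Flush]  L5: P0=I P1=I P2=I P3=M  mem[L5]=42
7. P1: store L6 := 27  bus=[BusRdX]  L6: P0=I P1=M P2=I P3=I  mem[L6]=80
8. P1: store L0 := 17  bus=[BusRdX]  L0: P0=I P1=M P2=I P3=I  mem[L0]=50
9. P0: load  L2  bus=[BusRd,Flush]  L2: P0=S P1=I P2=I P3=S  mem[L2]=21
10. P0: load  L6  bus=[BusRd,Flush]  L6: P0=S P1=S P2=I P3=I  mem[L6]=27
11. P2: store L7 := 7  bus=[-]  L7: P0=I P1=I P2=M P3=I  mem[L7]=70
12. P2: store L4 := 12  bus=[BusRdX]  L4: P0=I P1=I P2=M P3=I  mem[L4]=50
13. P2: load  L6  bus=[BusRd]  L6: P0=S P1=S P2=S P3=I  mem[L6]=27
14. P0: load  L5  bus=[BusRd,Flush]  L5: P0=S P1=I P2=I P3=S  mem[L5]=37
15. P0: store L5 := 16  bus=[BusUpgr]  L5: P0=M P1=I P2=I P3=I  mem[L5]=37
16. P0: load  L6  bus=[-]  L6: P0=S P1=S P2=S P3=I  mem[L6]=27
17. P3: store L5 := 90  bus=[BusRdX,Flush]  L5: P0=I P1=I P2=I P3=M  mem[L5]=16
18. P1: load  L5  bus=[BusRd,Flush]  L5: P0=I P1=S P2=I P3=S  mem[L5]=90
19. P3: load  L5  bus=[-]  L5: P0=I P1=S P2=I P3=S  mem[L5]=90

invalidations = 2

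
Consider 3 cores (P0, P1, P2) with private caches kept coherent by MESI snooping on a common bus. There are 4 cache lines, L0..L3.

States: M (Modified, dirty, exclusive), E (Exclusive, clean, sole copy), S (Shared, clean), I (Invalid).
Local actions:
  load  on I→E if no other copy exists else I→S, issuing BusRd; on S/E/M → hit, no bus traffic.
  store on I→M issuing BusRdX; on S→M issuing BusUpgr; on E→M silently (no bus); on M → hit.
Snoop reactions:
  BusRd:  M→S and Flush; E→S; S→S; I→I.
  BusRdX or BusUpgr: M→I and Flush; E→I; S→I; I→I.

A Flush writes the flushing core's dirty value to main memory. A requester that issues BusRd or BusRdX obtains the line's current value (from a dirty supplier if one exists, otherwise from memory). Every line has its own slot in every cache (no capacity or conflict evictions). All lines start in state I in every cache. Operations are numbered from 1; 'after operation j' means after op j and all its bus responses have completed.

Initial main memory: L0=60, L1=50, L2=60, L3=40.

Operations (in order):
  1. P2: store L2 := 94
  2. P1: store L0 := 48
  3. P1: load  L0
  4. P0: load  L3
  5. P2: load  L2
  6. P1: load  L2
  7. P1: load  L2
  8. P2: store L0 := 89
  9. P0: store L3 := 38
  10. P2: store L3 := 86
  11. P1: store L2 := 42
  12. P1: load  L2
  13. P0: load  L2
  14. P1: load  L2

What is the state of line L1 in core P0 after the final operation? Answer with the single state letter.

state = I

  op1 P2: store L2 := 94 → I/I/M on L2; bus BusRdX; mem=60
  op2 P1: store L0 := 48 → I/M/I on L0; bus BusRdX; mem=60
  op3 P1: load  L0 → I/M/I on L0; bus (none); mem=60
  op4 P0: load  L3 → E/I/I on L3; bus BusRd; mem=40
  op5 P2: load  L2 → I/I/M on L2; bus (none); mem=60
  op6 P1: load  L2 → I/S/S on L2; bus BusRd Flush; mem=94
  op7 P1: load  L2 → I/S/S on L2; bus (none); mem=94
  op8 P2: store L0 := 89 → I/I/M on L0; bus BusRdX Flush; mem=48
  op9 P0: store L3 := 38 → M/I/I on L3; bus (none); mem=40
  op10 P2: store L3 := 86 → I/I/M on L3; bus BusRdX Flush; mem=38
  op11 P1: store L2 := 42 → I/M/I on L2; bus BusUpgr; mem=94
  op12 P1: load  L2 → I/M/I on L2; bus (none); mem=94
  op13 P0: load  L2 → S/S/I on L2; bus BusRd Flush; mem=42
  op14 P1: load  L2 → S/S/I on L2; bus (none); mem=42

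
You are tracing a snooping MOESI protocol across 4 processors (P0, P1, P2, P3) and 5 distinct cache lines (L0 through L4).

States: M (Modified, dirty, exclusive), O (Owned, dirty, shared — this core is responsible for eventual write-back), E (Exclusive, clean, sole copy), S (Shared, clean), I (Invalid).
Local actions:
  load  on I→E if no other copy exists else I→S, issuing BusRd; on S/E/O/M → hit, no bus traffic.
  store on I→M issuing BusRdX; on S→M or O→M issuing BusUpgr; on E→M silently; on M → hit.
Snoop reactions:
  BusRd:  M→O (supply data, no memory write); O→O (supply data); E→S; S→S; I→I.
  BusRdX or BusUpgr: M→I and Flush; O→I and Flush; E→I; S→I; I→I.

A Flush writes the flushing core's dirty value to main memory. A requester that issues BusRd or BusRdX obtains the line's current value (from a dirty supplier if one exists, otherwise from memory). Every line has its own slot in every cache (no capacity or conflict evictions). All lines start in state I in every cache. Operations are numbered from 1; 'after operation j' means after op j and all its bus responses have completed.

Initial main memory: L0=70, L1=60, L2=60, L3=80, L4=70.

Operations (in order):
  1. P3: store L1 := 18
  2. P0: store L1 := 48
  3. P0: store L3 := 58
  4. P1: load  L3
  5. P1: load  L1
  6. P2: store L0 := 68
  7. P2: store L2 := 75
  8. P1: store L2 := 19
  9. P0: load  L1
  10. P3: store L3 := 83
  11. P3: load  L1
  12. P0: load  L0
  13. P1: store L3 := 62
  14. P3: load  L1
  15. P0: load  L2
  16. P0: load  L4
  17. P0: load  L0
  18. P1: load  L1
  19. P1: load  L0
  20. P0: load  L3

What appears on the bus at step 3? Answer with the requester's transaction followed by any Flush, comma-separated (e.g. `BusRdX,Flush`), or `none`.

  op1 P3: store L1 := 18 → I/I/I/M on L1; bus BusRdX; mem=60
  op2 P0: store L1 := 48 → M/I/I/I on L1; bus BusRdX Flush; mem=18
  op3 P0: store L3 := 58 → M/I/I/I on L3; bus BusRdX; mem=80
  op4 P1: load  L3 → O/S/I/I on L3; bus BusRd; mem=80
  op5 P1: load  L1 → O/S/I/I on L1; bus BusRd; mem=18
  op6 P2: store L0 := 68 → I/I/M/I on L0; bus BusRdX; mem=70
  op7 P2: store L2 := 75 → I/I/M/I on L2; bus BusRdX; mem=60
  op8 P1: store L2 := 19 → I/M/I/I on L2; bus BusRdX Flush; mem=75
  op9 P0: load  L1 → O/S/I/I on L1; bus (none); mem=18
  op10 P3: store L3 := 83 → I/I/I/M on L3; bus BusRdX Flush; mem=58
  op11 P3: load  L1 → O/S/I/S on L1; bus BusRd; mem=18
  op12 P0: load  L0 → S/I/O/I on L0; bus BusRd; mem=70
  op13 P1: store L3 := 62 → I/M/I/I on L3; bus BusRdX Flush; mem=83
  op14 P3: load  L1 → O/S/I/S on L1; bus (none); mem=18
  op15 P0: load  L2 → S/O/I/I on L2; bus BusRd; mem=75
  op16 P0: load  L4 → E/I/I/I on L4; bus BusRd; mem=70
  op17 P0: load  L0 → S/I/O/I on L0; bus (none); mem=70
  op18 P1: load  L1 → O/S/I/S on L1; bus (none); mem=18
  op19 P1: load  L0 → S/S/O/I on L0; bus BusRd; mem=70
  op20 P0: load  L3 → S/O/I/I on L3; bus BusRd; mem=83

bus = BusRdX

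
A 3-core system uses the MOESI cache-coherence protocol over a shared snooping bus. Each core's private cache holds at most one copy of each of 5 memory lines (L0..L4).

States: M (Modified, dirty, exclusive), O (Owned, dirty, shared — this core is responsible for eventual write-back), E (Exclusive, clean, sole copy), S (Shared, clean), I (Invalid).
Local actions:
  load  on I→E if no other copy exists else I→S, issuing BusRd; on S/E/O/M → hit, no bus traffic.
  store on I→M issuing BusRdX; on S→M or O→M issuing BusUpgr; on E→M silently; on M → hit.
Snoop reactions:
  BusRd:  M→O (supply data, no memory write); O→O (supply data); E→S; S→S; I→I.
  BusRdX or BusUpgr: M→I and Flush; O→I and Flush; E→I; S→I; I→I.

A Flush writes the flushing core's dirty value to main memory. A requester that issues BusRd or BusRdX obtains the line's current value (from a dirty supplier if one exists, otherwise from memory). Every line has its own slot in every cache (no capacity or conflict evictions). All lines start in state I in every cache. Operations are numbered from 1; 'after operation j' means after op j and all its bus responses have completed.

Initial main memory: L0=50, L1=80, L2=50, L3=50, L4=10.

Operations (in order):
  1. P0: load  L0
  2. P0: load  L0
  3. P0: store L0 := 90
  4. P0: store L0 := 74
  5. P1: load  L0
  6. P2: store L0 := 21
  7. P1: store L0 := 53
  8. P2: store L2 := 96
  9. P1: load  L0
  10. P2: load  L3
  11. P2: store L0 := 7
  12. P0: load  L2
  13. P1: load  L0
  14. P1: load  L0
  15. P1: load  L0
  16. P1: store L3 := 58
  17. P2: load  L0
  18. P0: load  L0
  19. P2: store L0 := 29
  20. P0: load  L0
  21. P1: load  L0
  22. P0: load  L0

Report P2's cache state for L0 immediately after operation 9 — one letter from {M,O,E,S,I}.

state = I

1. P0: load  L0  bus=[BusRd]  L0: P0=E P1=I P2=I  mem[L0]=50
2. P0: load  L0  bus=[-]  L0: P0=E P1=I P2=I  mem[L0]=50
3. P0: store L0 := 90  bus=[-]  L0: P0=M P1=I P2=I  mem[L0]=50
4. P0: store L0 := 74  bus=[-]  L0: P0=M P1=I P2=I  mem[L0]=50
5. P1: load  L0  bus=[BusRd]  L0: P0=O P1=S P2=I  mem[L0]=50
6. P2: store L0 := 21  bus=[BusRdX,Flush]  L0: P0=I P1=I P2=M  mem[L0]=74
7. P1: store L0 := 53  bus=[BusRdX,Flush]  L0: P0=I P1=M P2=I  mem[L0]=21
8. P2: store L2 := 96  bus=[BusRdX]  L2: P0=I P1=I P2=M  mem[L2]=50
9. P1: load  L0  bus=[-]  L0: P0=I P1=M P2=I  mem[L0]=21
10. P2: load  L3  bus=[BusRd]  L3: P0=I P1=I P2=E  mem[L3]=50
11. P2: store L0 := 7  bus=[BusRdX,Flush]  L0: P0=I P1=I P2=M  mem[L0]=53
12. P0: load  L2  bus=[BusRd]  L2: P0=S P1=I P2=O  mem[L2]=50
13. P1: load  L0  bus=[BusRd]  L0: P0=I P1=S P2=O  mem[L0]=53
14. P1: load  L0  bus=[-]  L0: P0=I P1=S P2=O  mem[L0]=53
15. P1: load  L0  bus=[-]  L0: P0=I P1=S P2=O  mem[L0]=53
16. P1: store L3 := 58  bus=[BusRdX]  L3: P0=I P1=M P2=I  mem[L3]=50
17. P2: load  L0  bus=[-]  L0: P0=I P1=S P2=O  mem[L0]=53
18. P0: load  L0  bus=[BusRd]  L0: P0=S P1=S P2=O  mem[L0]=53
19. P2: store L0 := 29  bus=[BusUpgr]  L0: P0=I P1=I P2=M  mem[L0]=53
20. P0: load  L0  bus=[BusRd]  L0: P0=S P1=I P2=O  mem[L0]=53
21. P1: load  L0  bus=[BusRd]  L0: P0=S P1=S P2=O  mem[L0]=53
22. P0: load  L0  bus=[-]  L0: P0=S P1=S P2=O  mem[L0]=53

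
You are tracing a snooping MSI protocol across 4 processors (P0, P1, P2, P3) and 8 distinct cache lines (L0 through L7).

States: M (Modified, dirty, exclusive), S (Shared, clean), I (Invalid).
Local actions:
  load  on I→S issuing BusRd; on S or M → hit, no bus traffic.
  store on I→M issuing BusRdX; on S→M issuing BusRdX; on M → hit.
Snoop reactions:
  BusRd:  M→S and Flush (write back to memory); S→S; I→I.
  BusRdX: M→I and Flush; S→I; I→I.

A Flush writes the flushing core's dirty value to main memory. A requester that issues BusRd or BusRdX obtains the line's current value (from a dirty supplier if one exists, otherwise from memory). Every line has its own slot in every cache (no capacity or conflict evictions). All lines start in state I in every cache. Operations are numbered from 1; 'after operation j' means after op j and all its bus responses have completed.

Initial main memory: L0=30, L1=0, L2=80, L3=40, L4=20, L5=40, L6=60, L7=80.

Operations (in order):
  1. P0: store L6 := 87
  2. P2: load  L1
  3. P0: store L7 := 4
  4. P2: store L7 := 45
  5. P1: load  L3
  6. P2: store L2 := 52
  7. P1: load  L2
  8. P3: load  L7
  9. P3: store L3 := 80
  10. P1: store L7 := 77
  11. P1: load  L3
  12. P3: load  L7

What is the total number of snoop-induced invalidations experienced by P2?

invalidations = 1

1. P0: store L6 := 87  bus=[BusRdX]  L6: P0=M P1=I P2=I P3=I  mem[L6]=60
2. P2: load  L1  bus=[BusRd]  L1: P0=I P1=I P2=S P3=I  mem[L1]=0
3. P0: store L7 := 4  bus=[BusRdX]  L7: P0=M P1=I P2=I P3=I  mem[L7]=80
4. P2: store L7 := 45  bus=[BusRdX,Flush]  L7: P0=I P1=I P2=M P3=I  mem[L7]=4
5. P1: load  L3  bus=[BusRd]  L3: P0=I P1=S P2=I P3=I  mem[L3]=40
6. P2: store L2 := 52  bus=[BusRdX]  L2: P0=I P1=I P2=M P3=I  mem[L2]=80
7. P1: load  L2  bus=[BusRd,Flush]  L2: P0=I P1=S P2=S P3=I  mem[L2]=52
8. P3: load  L7  bus=[BusRd,Flush]  L7: P0=I P1=I P2=S P3=S  mem[L7]=45
9. P3: store L3 := 80  bus=[BusRdX]  L3: P0=I P1=I P2=I P3=M  mem[L3]=40
10. P1: store L7 := 77  bus=[BusRdX]  L7: P0=I P1=M P2=I P3=I  mem[L7]=45
11. P1: load  L3  bus=[BusRd,Flush]  L3: P0=I P1=S P2=I P3=S  mem[L3]=80
12. P3: load  L7  bus=[BusRd,Flush]  L7: P0=I P1=S P2=I P3=S  mem[L7]=77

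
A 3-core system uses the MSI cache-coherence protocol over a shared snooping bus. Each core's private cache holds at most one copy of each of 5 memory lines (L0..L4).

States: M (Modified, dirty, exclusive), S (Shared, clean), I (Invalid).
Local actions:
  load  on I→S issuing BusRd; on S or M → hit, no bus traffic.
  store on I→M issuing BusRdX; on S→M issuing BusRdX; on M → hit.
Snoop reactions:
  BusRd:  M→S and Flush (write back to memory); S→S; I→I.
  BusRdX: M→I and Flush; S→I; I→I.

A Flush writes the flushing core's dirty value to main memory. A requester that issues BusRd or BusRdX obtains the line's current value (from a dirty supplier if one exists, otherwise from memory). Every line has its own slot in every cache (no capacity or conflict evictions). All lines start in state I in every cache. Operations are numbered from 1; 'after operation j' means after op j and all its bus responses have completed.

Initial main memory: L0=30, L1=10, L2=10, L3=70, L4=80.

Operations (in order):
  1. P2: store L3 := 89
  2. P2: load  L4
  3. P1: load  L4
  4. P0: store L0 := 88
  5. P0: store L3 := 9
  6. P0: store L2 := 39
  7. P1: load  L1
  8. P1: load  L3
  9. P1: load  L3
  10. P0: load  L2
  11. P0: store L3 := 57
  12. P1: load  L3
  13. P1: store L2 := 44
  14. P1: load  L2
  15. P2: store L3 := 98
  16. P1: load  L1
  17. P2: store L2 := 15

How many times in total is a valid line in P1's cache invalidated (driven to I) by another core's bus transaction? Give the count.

invalidations = 3

  op1 P2: store L3 := 89 → I/I/M on L3; bus BusRdX; mem=70
  op2 P2: load  L4 → I/I/S on L4; bus BusRd; mem=80
  op3 P1: load  L4 → I/S/S on L4; bus BusRd; mem=80
  op4 P0: store L0 := 88 → M/I/I on L0; bus BusRdX; mem=30
  op5 P0: store L3 := 9 → M/I/I on L3; bus BusRdX Flush; mem=89
  op6 P0: store L2 := 39 → M/I/I on L2; bus BusRdX; mem=10
  op7 P1: load  L1 → I/S/I on L1; bus BusRd; mem=10
  op8 P1: load  L3 → S/S/I on L3; bus BusRd Flush; mem=9
  op9 P1: load  L3 → S/S/I on L3; bus (none); mem=9
  op10 P0: load  L2 → M/I/I on L2; bus (none); mem=10
  op11 P0: store L3 := 57 → M/I/I on L3; bus BusRdX; mem=9
  op12 P1: load  L3 → S/S/I on L3; bus BusRd Flush; mem=57
  op13 P1: store L2 := 44 → I/M/I on L2; bus BusRdX Flush; mem=39
  op14 P1: load  L2 → I/M/I on L2; bus (none); mem=39
  op15 P2: store L3 := 98 → I/I/M on L3; bus BusRdX; mem=57
  op16 P1: load  L1 → I/S/I on L1; bus (none); mem=10
  op17 P2: store L2 := 15 → I/I/M on L2; bus BusRdX Flush; mem=44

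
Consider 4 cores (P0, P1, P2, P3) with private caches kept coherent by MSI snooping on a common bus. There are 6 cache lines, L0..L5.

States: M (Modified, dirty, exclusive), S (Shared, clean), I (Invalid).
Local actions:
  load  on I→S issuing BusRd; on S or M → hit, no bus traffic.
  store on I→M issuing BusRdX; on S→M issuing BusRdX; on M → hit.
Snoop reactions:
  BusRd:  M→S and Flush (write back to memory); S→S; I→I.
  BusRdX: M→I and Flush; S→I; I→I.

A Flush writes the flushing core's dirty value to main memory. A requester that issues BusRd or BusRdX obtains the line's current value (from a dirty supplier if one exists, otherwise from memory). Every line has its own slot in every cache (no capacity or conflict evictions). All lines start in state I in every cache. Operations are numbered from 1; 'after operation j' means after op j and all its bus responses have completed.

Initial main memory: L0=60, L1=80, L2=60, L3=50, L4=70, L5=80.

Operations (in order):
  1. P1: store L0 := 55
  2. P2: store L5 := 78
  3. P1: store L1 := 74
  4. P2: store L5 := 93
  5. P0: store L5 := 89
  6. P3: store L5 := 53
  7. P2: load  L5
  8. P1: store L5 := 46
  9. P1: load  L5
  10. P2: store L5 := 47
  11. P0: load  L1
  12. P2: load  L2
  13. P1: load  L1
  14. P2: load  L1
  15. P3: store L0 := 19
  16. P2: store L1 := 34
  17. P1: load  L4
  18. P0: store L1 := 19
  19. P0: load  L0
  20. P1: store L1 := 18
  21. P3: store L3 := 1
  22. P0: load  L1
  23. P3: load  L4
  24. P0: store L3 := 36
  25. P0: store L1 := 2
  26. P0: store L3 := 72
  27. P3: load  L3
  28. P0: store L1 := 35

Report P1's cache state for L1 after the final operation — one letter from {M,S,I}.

[1] P1: store L0 := 55 | P0:I, P1:M(55), P2:I, P3:I | bus: BusRdX
[2] P2: store L5 := 78 | P0:I, P1:I, P2:M(78), P3:I | bus: BusRdX
[3] P1: store L1 := 74 | P0:I, P1:M(74), P2:I, P3:I | bus: BusRdX
[4] P2: store L5 := 93 | P0:I, P1:I, P2:M(93), P3:I | bus: none
[5] P0: store L5 := 89 | P0:M(89), P1:I, P2:I, P3:I | bus: BusRdX,Flush
[6] P3: store L5 := 53 | P0:I, P1:I, P2:I, P3:M(53) | bus: BusRdX,Flush
[7] P2: load  L5 | P0:I, P1:I, P2:S(53), P3:S(53) | bus: BusRd,Flush
[8] P1: store L5 := 46 | P0:I, P1:M(46), P2:I, P3:I | bus: BusRdX
[9] P1: load  L5 | P0:I, P1:M(46), P2:I, P3:I | bus: none
[10] P2: store L5 := 47 | P0:I, P1:I, P2:M(47), P3:I | bus: BusRdX,Flush
[11] P0: load  L1 | P0:S(74), P1:S(74), P2:I, P3:I | bus: BusRd,Flush
[12] P2: load  L2 | P0:I, P1:I, P2:S(60), P3:I | bus: BusRd
[13] P1: load  L1 | P0:S(74), P1:S(74), P2:I, P3:I | bus: none
[14] P2: load  L1 | P0:S(74), P1:S(74), P2:S(74), P3:I | bus: BusRd
[15] P3: store L0 := 19 | P0:I, P1:I, P2:I, P3:M(19) | bus: BusRdX,Flush
[16] P2: store L1 := 34 | P0:I, P1:I, P2:M(34), P3:I | bus: BusRdX
[17] P1: load  L4 | P0:I, P1:S(70), P2:I, P3:I | bus: BusRd
[18] P0: store L1 := 19 | P0:M(19), P1:I, P2:I, P3:I | bus: BusRdX,Flush
[19] P0: load  L0 | P0:S(19), P1:I, P2:I, P3:S(19) | bus: BusRd,Flush
[20] P1: store L1 := 18 | P0:I, P1:M(18), P2:I, P3:I | bus: BusRdX,Flush
[21] P3: store L3 := 1 | P0:I, P1:I, P2:I, P3:M(1) | bus: BusRdX
[22] P0: load  L1 | P0:S(18), P1:S(18), P2:I, P3:I | bus: BusRd,Flush
[23] P3: load  L4 | P0:I, P1:S(70), P2:I, P3:S(70) | bus: BusRd
[24] P0: store L3 := 36 | P0:M(36), P1:I, P2:I, P3:I | bus: BusRdX,Flush
[25] P0: store L1 := 2 | P0:M(2), P1:I, P2:I, P3:I | bus: BusRdX
[26] P0: store L3 := 72 | P0:M(72), P1:I, P2:I, P3:I | bus: none
[27] P3: load  L3 | P0:S(72), P1:I, P2:I, P3:S(72) | bus: BusRd,Flush
[28] P0: store L1 := 35 | P0:M(35), P1:I, P2:I, P3:I | bus: none

state = I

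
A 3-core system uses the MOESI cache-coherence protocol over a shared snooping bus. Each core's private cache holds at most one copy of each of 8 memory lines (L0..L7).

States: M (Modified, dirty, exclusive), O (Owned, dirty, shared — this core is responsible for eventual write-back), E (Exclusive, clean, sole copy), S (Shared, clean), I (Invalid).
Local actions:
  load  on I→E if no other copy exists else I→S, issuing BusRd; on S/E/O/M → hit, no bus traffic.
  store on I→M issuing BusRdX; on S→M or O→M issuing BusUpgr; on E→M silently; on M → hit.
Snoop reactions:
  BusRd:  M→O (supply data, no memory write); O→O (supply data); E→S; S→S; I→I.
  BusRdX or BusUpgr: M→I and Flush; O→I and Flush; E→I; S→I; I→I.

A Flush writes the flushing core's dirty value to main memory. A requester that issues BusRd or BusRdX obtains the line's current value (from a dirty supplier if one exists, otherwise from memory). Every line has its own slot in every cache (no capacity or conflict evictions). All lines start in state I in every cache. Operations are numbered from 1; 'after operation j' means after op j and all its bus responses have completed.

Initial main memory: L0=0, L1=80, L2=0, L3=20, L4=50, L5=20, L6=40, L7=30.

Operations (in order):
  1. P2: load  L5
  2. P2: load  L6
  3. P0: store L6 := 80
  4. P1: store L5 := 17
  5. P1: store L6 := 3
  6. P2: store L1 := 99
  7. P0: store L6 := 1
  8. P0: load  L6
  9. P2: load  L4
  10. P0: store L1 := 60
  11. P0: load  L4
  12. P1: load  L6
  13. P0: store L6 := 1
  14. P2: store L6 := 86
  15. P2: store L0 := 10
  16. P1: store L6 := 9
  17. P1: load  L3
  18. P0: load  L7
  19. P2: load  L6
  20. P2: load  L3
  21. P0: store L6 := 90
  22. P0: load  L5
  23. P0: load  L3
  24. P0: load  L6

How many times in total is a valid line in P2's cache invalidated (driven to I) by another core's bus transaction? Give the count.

invalidations = 5

[1] P2: load  L5 | P0:I, P1:I, P2:E(20) | bus: BusRd
[2] P2: load  L6 | P0:I, P1:I, P2:E(40) | bus: BusRd
[3] P0: store L6 := 80 | P0:M(80), P1:I, P2:I | bus: BusRdX
[4] P1: store L5 := 17 | P0:I, P1:M(17), P2:I | bus: BusRdX
[5] P1: store L6 := 3 | P0:I, P1:M(3), P2:I | bus: BusRdX,Flush
[6] P2: store L1 := 99 | P0:I, P1:I, P2:M(99) | bus: BusRdX
[7] P0: store L6 := 1 | P0:M(1), P1:I, P2:I | bus: BusRdX,Flush
[8] P0: load  L6 | P0:M(1), P1:I, P2:I | bus: none
[9] P2: load  L4 | P0:I, P1:I, P2:E(50) | bus: BusRd
[10] P0: store L1 := 60 | P0:M(60), P1:I, P2:I | bus: BusRdX,Flush
[11] P0: load  L4 | P0:S(50), P1:I, P2:S(50) | bus: BusRd
[12] P1: load  L6 | P0:O(1), P1:S(1), P2:I | bus: BusRd
[13] P0: store L6 := 1 | P0:M(1), P1:I, P2:I | bus: BusUpgr
[14] P2: store L6 := 86 | P0:I, P1:I, P2:M(86) | bus: BusRdX,Flush
[15] P2: store L0 := 10 | P0:I, P1:I, P2:M(10) | bus: BusRdX
[16] P1: store L6 := 9 | P0:I, P1:M(9), P2:I | bus: BusRdX,Flush
[17] P1: load  L3 | P0:I, P1:E(20), P2:I | bus: BusRd
[18] P0: load  L7 | P0:E(30), P1:I, P2:I | bus: BusRd
[19] P2: load  L6 | P0:I, P1:O(9), P2:S(9) | bus: BusRd
[20] P2: load  L3 | P0:I, P1:S(20), P2:S(20) | bus: BusRd
[21] P0: store L6 := 90 | P0:M(90), P1:I, P2:I | bus: BusRdX,Flush
[22] P0: load  L5 | P0:S(17), P1:O(17), P2:I | bus: BusRd
[23] P0: load  L3 | P0:S(20), P1:S(20), P2:S(20) | bus: BusRd
[24] P0: load  L6 | P0:M(90), P1:I, P2:I | bus: none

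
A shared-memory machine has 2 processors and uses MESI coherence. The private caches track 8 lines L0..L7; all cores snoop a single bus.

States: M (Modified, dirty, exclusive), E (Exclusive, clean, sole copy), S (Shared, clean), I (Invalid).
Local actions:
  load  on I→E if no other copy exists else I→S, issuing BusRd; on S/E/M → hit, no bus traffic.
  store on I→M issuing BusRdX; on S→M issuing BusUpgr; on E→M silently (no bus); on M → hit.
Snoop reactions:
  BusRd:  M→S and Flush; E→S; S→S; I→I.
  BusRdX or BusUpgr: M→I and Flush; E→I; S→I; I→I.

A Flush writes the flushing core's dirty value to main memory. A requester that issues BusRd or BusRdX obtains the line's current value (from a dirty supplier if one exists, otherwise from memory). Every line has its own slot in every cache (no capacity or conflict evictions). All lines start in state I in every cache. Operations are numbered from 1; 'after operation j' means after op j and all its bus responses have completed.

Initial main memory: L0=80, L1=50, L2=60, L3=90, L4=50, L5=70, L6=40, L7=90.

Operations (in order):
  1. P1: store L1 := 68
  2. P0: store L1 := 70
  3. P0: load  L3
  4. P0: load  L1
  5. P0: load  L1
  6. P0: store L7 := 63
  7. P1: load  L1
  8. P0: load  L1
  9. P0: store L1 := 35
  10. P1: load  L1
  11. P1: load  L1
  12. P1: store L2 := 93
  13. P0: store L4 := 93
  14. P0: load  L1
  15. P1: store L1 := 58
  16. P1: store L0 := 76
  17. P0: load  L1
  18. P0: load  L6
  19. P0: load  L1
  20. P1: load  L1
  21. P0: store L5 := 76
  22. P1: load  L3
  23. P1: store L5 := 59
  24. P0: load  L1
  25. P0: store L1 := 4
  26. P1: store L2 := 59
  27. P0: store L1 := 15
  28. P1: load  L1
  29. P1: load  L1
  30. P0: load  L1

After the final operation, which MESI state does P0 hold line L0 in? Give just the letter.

state = I

1. P1: store L1 := 68  bus=[BusRdX]  L1: P0=I P1=M  mem[L1]=50
2. P0: store L1 := 70  bus=[BusRdX,Flush]  L1: P0=M P1=I  mem[L1]=68
3. P0: load  L3  bus=[BusRd]  L3: P0=E P1=I  mem[L3]=90
4. P0: load  L1  bus=[-]  L1: P0=M P1=I  mem[L1]=68
5. P0: load  L1  bus=[-]  L1: P0=M P1=I  mem[L1]=68
6. P0: store L7 := 63  bus=[BusRdX]  L7: P0=M P1=I  mem[L7]=90
7. P1: load  L1  bus=[BusRd,Flush]  L1: P0=S P1=S  mem[L1]=70
8. P0: load  L1  bus=[-]  L1: P0=S P1=S  mem[L1]=70
9. P0: store L1 := 35  bus=[BusUpgr]  L1: P0=M P1=I  mem[L1]=70
10. P1: load  L1  bus=[BusRd,Flush]  L1: P0=S P1=S  mem[L1]=35
11. P1: load  L1  bus=[-]  L1: P0=S P1=S  mem[L1]=35
12. P1: store L2 := 93  bus=[BusRdX]  L2: P0=I P1=M  mem[L2]=60
13. P0: store L4 := 93  bus=[BusRdX]  L4: P0=M P1=I  mem[L4]=50
14. P0: load  L1  bus=[-]  L1: P0=S P1=S  mem[L1]=35
15. P1: store L1 := 58  bus=[BusUpgr]  L1: P0=I P1=M  mem[L1]=35
16. P1: store L0 := 76  bus=[BusRdX]  L0: P0=I P1=M  mem[L0]=80
17. P0: load  L1  bus=[BusRd,Flush]  L1: P0=S P1=S  mem[L1]=58
18. P0: load  L6  bus=[BusRd]  L6: P0=E P1=I  mem[L6]=40
19. P0: load  L1  bus=[-]  L1: P0=S P1=S  mem[L1]=58
20. P1: load  L1  bus=[-]  L1: P0=S P1=S  mem[L1]=58
21. P0: store L5 := 76  bus=[BusRdX]  L5: P0=M P1=I  mem[L5]=70
22. P1: load  L3  bus=[BusRd]  L3: P0=S P1=S  mem[L3]=90
23. P1: store L5 := 59  bus=[BusRdX,Flush]  L5: P0=I P1=M  mem[L5]=76
24. P0: load  L1  bus=[-]  L1: P0=S P1=S  mem[L1]=58
25. P0: store L1 := 4  bus=[BusUpgr]  L1: P0=M P1=I  mem[L1]=58
26. P1: store L2 := 59  bus=[-]  L2: P0=I P1=M  mem[L2]=60
27. P0: store L1 := 15  bus=[-]  L1: P0=M P1=I  mem[L1]=58
28. P1: load  L1  bus=[BusRd,Flush]  L1: P0=S P1=S  mem[L1]=15
29. P1: load  L1  bus=[-]  L1: P0=S P1=S  mem[L1]=15
30. P0: load  L1  bus=[-]  L1: P0=S P1=S  mem[L1]=15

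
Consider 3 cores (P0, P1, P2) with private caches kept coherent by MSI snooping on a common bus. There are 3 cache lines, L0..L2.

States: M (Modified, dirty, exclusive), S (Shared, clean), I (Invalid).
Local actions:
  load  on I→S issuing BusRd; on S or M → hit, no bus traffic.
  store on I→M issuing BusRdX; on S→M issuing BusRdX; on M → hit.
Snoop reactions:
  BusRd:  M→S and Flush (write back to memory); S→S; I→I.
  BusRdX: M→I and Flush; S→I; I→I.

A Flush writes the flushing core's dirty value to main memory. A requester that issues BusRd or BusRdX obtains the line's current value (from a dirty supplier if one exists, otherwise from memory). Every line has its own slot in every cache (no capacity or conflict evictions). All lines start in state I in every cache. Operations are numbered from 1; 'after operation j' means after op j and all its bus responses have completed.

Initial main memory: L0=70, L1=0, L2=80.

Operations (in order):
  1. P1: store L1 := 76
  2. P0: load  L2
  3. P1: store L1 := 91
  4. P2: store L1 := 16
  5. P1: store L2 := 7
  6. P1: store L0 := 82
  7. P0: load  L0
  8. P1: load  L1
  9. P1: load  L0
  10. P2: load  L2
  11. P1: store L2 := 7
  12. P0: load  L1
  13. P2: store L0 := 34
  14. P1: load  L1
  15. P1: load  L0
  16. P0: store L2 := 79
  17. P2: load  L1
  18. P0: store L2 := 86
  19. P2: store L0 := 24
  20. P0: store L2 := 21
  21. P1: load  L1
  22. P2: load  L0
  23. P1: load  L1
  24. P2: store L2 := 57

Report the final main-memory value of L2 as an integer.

memory[L2] = 21

  op1 P1: store L1 := 76 → I/M/I on L1; bus BusRdX; mem=0
  op2 P0: load  L2 → S/I/I on L2; bus BusRd; mem=80
  op3 P1: store L1 := 91 → I/M/I on L1; bus (none); mem=0
  op4 P2: store L1 := 16 → I/I/M on L1; bus BusRdX Flush; mem=91
  op5 P1: store L2 := 7 → I/M/I on L2; bus BusRdX; mem=80
  op6 P1: store L0 := 82 → I/M/I on L0; bus BusRdX; mem=70
  op7 P0: load  L0 → S/S/I on L0; bus BusRd Flush; mem=82
  op8 P1: load  L1 → I/S/S on L1; bus BusRd Flush; mem=16
  op9 P1: load  L0 → S/S/I on L0; bus (none); mem=82
  op10 P2: load  L2 → I/S/S on L2; bus BusRd Flush; mem=7
  op11 P1: store L2 := 7 → I/M/I on L2; bus BusRdX; mem=7
  op12 P0: load  L1 → S/S/S on L1; bus BusRd; mem=16
  op13 P2: store L0 := 34 → I/I/M on L0; bus BusRdX; mem=82
  op14 P1: load  L1 → S/S/S on L1; bus (none); mem=16
  op15 P1: load  L0 → I/S/S on L0; bus BusRd Flush; mem=34
  op16 P0: store L2 := 79 → M/I/I on L2; bus BusRdX Flush; mem=7
  op17 P2: load  L1 → S/S/S on L1; bus (none); mem=16
  op18 P0: store L2 := 86 → M/I/I on L2; bus (none); mem=7
  op19 P2: store L0 := 24 → I/I/M on L0; bus BusRdX; mem=34
  op20 P0: store L2 := 21 → M/I/I on L2; bus (none); mem=7
  op21 P1: load  L1 → S/S/S on L1; bus (none); mem=16
  op22 P2: load  L0 → I/I/M on L0; bus (none); mem=34
  op23 P1: load  L1 → S/S/S on L1; bus (none); mem=16
  op24 P2: store L2 := 57 → I/I/M on L2; bus BusRdX Flush; mem=21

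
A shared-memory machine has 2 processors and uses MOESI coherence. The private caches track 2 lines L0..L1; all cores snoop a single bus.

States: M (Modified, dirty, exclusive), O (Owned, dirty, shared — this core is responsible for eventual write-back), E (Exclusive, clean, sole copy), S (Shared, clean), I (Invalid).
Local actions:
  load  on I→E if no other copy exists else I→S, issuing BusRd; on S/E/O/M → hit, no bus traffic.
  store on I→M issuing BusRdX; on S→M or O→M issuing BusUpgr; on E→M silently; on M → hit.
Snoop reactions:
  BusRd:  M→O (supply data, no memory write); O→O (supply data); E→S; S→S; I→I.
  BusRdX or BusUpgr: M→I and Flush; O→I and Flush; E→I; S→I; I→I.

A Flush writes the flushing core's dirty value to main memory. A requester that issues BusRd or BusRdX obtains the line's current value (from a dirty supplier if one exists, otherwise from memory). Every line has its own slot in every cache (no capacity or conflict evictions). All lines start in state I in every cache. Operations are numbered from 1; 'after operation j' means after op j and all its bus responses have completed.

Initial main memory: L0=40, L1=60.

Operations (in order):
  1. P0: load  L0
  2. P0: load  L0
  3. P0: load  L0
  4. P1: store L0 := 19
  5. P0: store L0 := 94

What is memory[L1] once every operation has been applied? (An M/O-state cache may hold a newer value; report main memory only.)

memory[L1] = 60

1. P0: load  L0  bus=[BusRd]  L0: P0=E P1=I  mem[L0]=40
2. P0: load  L0  bus=[-]  L0: P0=E P1=I  mem[L0]=40
3. P0: load  L0  bus=[-]  L0: P0=E P1=I  mem[L0]=40
4. P1: store L0 := 19  bus=[BusRdX]  L0: P0=I P1=M  mem[L0]=40
5. P0: store L0 := 94  bus=[BusRdX,Flush]  L0: P0=M P1=I  mem[L0]=19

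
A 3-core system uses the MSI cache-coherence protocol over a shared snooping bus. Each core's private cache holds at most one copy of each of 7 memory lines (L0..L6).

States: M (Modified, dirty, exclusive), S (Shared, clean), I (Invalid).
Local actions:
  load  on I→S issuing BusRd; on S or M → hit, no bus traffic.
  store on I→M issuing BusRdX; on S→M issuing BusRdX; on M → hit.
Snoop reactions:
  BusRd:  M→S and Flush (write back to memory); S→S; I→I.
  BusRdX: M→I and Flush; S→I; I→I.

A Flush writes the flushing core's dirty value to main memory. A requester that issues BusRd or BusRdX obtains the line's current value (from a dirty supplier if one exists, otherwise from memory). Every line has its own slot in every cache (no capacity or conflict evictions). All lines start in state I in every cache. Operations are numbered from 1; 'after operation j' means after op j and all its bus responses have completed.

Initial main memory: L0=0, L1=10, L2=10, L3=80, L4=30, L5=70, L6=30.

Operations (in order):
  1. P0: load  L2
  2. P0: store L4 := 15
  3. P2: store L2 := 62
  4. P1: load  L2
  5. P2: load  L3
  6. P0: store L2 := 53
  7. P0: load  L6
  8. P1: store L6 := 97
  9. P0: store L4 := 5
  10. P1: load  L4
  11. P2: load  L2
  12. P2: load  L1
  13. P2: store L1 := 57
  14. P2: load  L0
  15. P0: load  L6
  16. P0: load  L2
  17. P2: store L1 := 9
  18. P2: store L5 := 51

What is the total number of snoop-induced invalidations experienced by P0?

  op1 P0: load  L2 → S/I/I on L2; bus BusRd; mem=10
  op2 P0: store L4 := 15 → M/I/I on L4; bus BusRdX; mem=30
  op3 P2: store L2 := 62 → I/I/M on L2; bus BusRdX; mem=10
  op4 P1: load  L2 → I/S/S on L2; bus BusRd Flush; mem=62
  op5 P2: load  L3 → I/I/S on L3; bus BusRd; mem=80
  op6 P0: store L2 := 53 → M/I/I on L2; bus BusRdX; mem=62
  op7 P0: load  L6 → S/I/I on L6; bus BusRd; mem=30
  op8 P1: store L6 := 97 → I/M/I on L6; bus BusRdX; mem=30
  op9 P0: store L4 := 5 → M/I/I on L4; bus (none); mem=30
  op10 P1: load  L4 → S/S/I on L4; bus BusRd Flush; mem=5
  op11 P2: load  L2 → S/I/S on L2; bus BusRd Flush; mem=53
  op12 P2: load  L1 → I/I/S on L1; bus BusRd; mem=10
  op13 P2: store L1 := 57 → I/I/M on L1; bus BusRdX; mem=10
  op14 P2: load  L0 → I/I/S on L0; bus BusRd; mem=0
  op15 P0: load  L6 → S/S/I on L6; bus BusRd Flush; mem=97
  op16 P0: load  L2 → S/I/S on L2; bus (none); mem=53
  op17 P2: store L1 := 9 → I/I/M on L1; bus (none); mem=10
  op18 P2: store L5 := 51 → I/I/M on L5; bus BusRdX; mem=70

invalidations = 2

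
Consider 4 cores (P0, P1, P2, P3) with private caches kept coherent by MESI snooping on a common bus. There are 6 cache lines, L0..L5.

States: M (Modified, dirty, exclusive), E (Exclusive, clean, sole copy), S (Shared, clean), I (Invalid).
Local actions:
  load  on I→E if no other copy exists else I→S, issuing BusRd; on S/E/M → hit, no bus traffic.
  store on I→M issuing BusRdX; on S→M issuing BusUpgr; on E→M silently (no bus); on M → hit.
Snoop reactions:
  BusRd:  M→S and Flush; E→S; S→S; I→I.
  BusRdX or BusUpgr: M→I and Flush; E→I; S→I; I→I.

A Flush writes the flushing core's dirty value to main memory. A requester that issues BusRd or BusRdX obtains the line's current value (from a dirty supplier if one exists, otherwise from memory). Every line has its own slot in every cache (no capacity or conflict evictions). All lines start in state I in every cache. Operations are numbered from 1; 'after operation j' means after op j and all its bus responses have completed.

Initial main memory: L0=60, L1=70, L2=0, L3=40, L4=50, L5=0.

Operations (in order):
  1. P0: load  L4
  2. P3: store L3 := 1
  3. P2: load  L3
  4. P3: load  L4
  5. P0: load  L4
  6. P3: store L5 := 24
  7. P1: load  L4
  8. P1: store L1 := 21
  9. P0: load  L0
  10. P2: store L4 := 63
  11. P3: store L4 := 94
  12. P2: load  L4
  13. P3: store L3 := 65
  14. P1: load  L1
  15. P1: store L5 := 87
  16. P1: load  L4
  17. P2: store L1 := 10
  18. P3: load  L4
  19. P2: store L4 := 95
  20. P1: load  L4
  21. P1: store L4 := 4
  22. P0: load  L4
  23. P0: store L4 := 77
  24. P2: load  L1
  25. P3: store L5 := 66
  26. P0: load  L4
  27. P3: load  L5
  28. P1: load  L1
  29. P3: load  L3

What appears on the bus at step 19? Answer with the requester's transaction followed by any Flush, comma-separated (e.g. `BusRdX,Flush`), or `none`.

step 1: P0: load  L4  ⟶  EIII  (L4)  txn=BusRd  M[L4]=50
step 2: P3: store L3 := 1  ⟶  IIIM  (L3)  txn=BusRdX  M[L3]=40
step 3: P2: load  L3  ⟶  IISS  (L3)  txn=BusRd+Flush  M[L3]=1
step 4: P3: load  L4  ⟶  SIIS  (L4)  txn=BusRd  M[L4]=50
step 5: P0: load  L4  ⟶  SIIS  (L4)  txn=∅  M[L4]=50
step 6: P3: store L5 := 24  ⟶  IIIM  (L5)  txn=BusRdX  M[L5]=0
step 7: P1: load  L4  ⟶  SSIS  (L4)  txn=BusRd  M[L4]=50
step 8: P1: store L1 := 21  ⟶  IMII  (L1)  txn=BusRdX  M[L1]=70
step 9: P0: load  L0  ⟶  EIII  (L0)  txn=BusRd  M[L0]=60
step 10: P2: store L4 := 63  ⟶  IIMI  (L4)  txn=BusRdX  M[L4]=50
step 11: P3: store L4 := 94  ⟶  IIIM  (L4)  txn=BusRdX+Flush  M[L4]=63
step 12: P2: load  L4  ⟶  IISS  (L4)  txn=BusRd+Flush  M[L4]=94
step 13: P3: store L3 := 65  ⟶  IIIM  (L3)  txn=BusUpgr  M[L3]=1
step 14: P1: load  L1  ⟶  IMII  (L1)  txn=∅  M[L1]=70
step 15: P1: store L5 := 87  ⟶  IMII  (L5)  txn=BusRdX+Flush  M[L5]=24
step 16: P1: load  L4  ⟶  ISSS  (L4)  txn=BusRd  M[L4]=94
step 17: P2: store L1 := 10  ⟶  IIMI  (L1)  txn=BusRdX+Flush  M[L1]=21
step 18: P3: load  L4  ⟶  ISSS  (L4)  txn=∅  M[L4]=94
step 19: P2: store L4 := 95  ⟶  IIMI  (L4)  txn=BusUpgr  M[L4]=94
step 20: P1: load  L4  ⟶  ISSI  (L4)  txn=BusRd+Flush  M[L4]=95
step 21: P1: store L4 := 4  ⟶  IMII  (L4)  txn=BusUpgr  M[L4]=95
step 22: P0: load  L4  ⟶  SSII  (L4)  txn=BusRd+Flush  M[L4]=4
step 23: P0: store L4 := 77  ⟶  MIII  (L4)  txn=BusUpgr  M[L4]=4
step 24: P2: load  L1  ⟶  IIMI  (L1)  txn=∅  M[L1]=21
step 25: P3: store L5 := 66  ⟶  IIIM  (L5)  txn=BusRdX+Flush  M[L5]=87
step 26: P0: load  L4  ⟶  MIII  (L4)  txn=∅  M[L4]=4
step 27: P3: load  L5  ⟶  IIIM  (L5)  txn=∅  M[L5]=87
step 28: P1: load  L1  ⟶  ISSI  (L1)  txn=BusRd+Flush  M[L1]=10
step 29: P3: load  L3  ⟶  IIIM  (L3)  txn=∅  M[L3]=1

bus = BusUpgr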